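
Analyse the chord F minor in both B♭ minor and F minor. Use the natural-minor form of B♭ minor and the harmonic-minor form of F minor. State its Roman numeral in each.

v in B♭ minor; i in F minor

The scale of B♭ minor (natural minor) is B♭ C D♭ E♭ F G♭ A♭; F is degree 5, and the triad built there (F-A♭-C) is minor, so it is v.
The scale of F minor (harmonic minor) is F G A♭ B♭ C D♭ E; F is degree 1, and the triad built there (F-A♭-C) is minor, so it is i.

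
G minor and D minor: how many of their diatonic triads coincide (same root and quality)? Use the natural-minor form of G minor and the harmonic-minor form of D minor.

Diatonic triads of G minor (natural minor): Gm (i), Adim (ii°), Bb (III), Cm (iv), Dm (v), Eb (VI), F (VII).
Diatonic triads of D minor (harmonic minor): Dm (i), Edim (ii°), Faug (III+), Gm (iv), A (V), Bb (VI), C#dim (vii°).
Matching root and quality in both lists: Gm, Bb, Dm.
That gives 3 common triads.

3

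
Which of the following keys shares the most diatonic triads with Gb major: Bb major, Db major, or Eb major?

Db major

Triads of Gb major: Gb major (I), Ab minor (ii), Bb minor (iii), Cb major (IV), Db major (V), Eb minor (vi), F diminished (vii°).
Bb major shares 0: none.
Db major shares 4: Gb, Bbm, Db, Ebm.
Eb major shares 0: none.
The most common triads (4) are shared with Db major.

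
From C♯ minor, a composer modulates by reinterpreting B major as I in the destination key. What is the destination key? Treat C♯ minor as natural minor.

The numeral I denotes a major triad on scale degree 1. With B on degree 1, the tonic of the new key is B.
Degree 1 carries a major triad in major keys, so the destination is B major.
Check: the diatonic triads of B major are B (I), C♯m (ii), D♯m (iii), E (IV), F♯ (V), G♯m (vi), A♯dim (vii°) — B major is indeed I.

B major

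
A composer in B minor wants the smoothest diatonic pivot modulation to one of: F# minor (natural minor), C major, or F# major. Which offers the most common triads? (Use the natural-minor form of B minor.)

F# minor

Triads of B minor (natural minor): Bm (i), C#dim (ii°), D (III), Em (iv), F#m (v), G (VI), A (VII).
F# minor (natural minor) shares 4: Bm, D, F#m, A.
C major shares 2: Em, G.
F# major shares 0: none.
The most common triads (4) are shared with F# minor.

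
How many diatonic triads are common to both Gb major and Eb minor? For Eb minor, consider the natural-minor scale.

Diatonic triads of Gb major: Gb (I), Abm (ii), Bbm (iii), Cb (IV), Db (V), Ebm (vi), Fdim (vii°).
Diatonic triads of Eb minor (natural minor): Ebm (i), Fdim (ii°), Gb (III), Abm (iv), Bbm (v), Cb (VI), Db (VII).
Matching root and quality in both lists: Gb, Abm, Bbm, Cb, Db, Ebm, Fdim.
That gives 7 common triads.

7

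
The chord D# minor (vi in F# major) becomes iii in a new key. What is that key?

The numeral iii denotes a minor triad on scale degree 3. With D# on degree 3, the tonic of the new key is B.
Degree 3 carries a minor triad in major keys, so the destination is B major.
Check: the diatonic triads of B major are B (I), C#m (ii), D#m (iii), E (IV), F# (V), G#m (vi), A#dim (vii°) — D# minor is indeed iii.

B major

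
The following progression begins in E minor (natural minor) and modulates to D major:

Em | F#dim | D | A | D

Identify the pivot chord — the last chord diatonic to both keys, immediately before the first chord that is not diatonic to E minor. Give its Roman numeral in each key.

D — VII in E minor, I in D major

Chords diatonic to E minor: Em, F#dim, G, Am, Bm, C, D.
Reading the progression, the first chord not in that set is A, so the modulation leaves E minor there.
The chord immediately before A is D, which is diatonic to both keys: VII in E minor and I in D major.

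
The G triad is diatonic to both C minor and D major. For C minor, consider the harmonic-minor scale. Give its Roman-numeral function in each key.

V in C minor; IV in D major

The scale of C minor (harmonic minor) is C D Eb F G Ab B; G is degree 5, and the triad built there (G-B-D) is major, so it is V.
The scale of D major is D E F# G A B C#; G is degree 4, and the triad built there (G-B-D) is major, so it is IV.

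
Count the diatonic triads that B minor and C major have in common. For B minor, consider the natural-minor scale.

Diatonic triads of B minor (natural minor): Bm (i), C#dim (ii°), D (III), Em (iv), F#m (v), G (VI), A (VII).
Diatonic triads of C major: C (I), Dm (ii), Em (iii), F (IV), G (V), Am (vi), Bdim (vii°).
Matching root and quality in both lists: Em, G.
That gives 2 common triads.

2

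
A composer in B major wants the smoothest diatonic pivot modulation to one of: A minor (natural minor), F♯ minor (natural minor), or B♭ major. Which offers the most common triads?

F♯ minor

Triads of B major: B major (I), C♯ minor (ii), D♯ minor (iii), E major (IV), F♯ major (V), G♯ minor (vi), A♯ diminished (vii°).
A minor (natural minor) shares 0: none.
F♯ minor (natural minor) shares 2: C♯m, E.
B♭ major shares 0: none.
The most common triads (2) are shared with F♯ minor.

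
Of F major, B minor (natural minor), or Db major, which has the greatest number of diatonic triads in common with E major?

Triads of E major: E major (I), F# minor (ii), G# minor (iii), A major (IV), B major (V), C# minor (vi), D# diminished (vii°).
F major shares 0: none.
B minor (natural minor) shares 2: F#m, A.
Db major shares 0: none.
The most common triads (2) are shared with B minor.

B minor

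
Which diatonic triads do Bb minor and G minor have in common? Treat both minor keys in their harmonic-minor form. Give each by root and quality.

Triads in Bb minor (harmonic minor): Bbm (i), Cdim (ii°), Dbaug (III+), Ebm (iv), F (V), Gb (VI), Adim (vii°).
Triads in G minor (harmonic minor): Gm (i), Adim (ii°), Bbaug (III+), Cm (iv), D (V), Eb (VI), F#dim (vii°).
Shared triads with their functions: Adim (vii° in Bb minor, ii° in G minor).

Adim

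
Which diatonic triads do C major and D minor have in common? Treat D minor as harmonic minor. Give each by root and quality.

Dm

Triads in C major: C (I), Dm (ii), Em (iii), F (IV), G (V), Am (vi), Bdim (vii°).
Triads in D minor (harmonic minor): Dm (i), Edim (ii°), Faug (III+), Gm (iv), A (V), Bb (VI), C#dim (vii°).
Shared triads with their functions: Dm (ii in C major, i in D minor).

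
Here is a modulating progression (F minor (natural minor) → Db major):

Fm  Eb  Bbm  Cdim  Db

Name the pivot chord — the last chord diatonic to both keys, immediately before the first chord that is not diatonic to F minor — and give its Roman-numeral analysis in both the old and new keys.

Bbm — iv in F minor, vi in Db major

Chords diatonic to F minor: Fm, Gdim, Ab, Bbm, Cm, Db, Eb.
Reading the progression, the first chord not in that set is Cdim, so the modulation leaves F minor there.
The chord immediately before Cdim is Bbm, which is diatonic to both keys: iv in F minor and vi in Db major.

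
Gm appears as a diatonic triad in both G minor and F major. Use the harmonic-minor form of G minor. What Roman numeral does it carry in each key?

The scale of G minor (harmonic minor) is G A Bb C D Eb F#; G is degree 1, and the triad built there (G-Bb-D) is minor, so it is i.
The scale of F major is F G A Bb C D E; G is degree 2, and the triad built there (G-Bb-D) is minor, so it is ii.

i in G minor; ii in F major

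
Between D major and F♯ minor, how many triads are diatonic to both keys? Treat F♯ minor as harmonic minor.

Diatonic triads of D major: D major (I), E minor (ii), F♯ minor (iii), G major (IV), A major (V), B minor (vi), C♯ diminished (vii°).
Diatonic triads of F♯ minor (harmonic minor): F♯ minor (i), G♯ diminished (ii°), A augmented (III+), B minor (iv), C♯ major (V), D major (VI), E♯ diminished (vii°).
Matching root and quality in both lists: D major, F♯ minor, B minor.
That gives 3 common triads.

3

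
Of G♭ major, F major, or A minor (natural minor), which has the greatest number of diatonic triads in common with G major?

A minor

Triads of G major: G major (I), A minor (ii), B minor (iii), C major (IV), D major (V), E minor (vi), F♯ diminished (vii°).
G♭ major shares 0: none.
F major shares 2: Am, C.
A minor (natural minor) shares 4: G, Am, C, Em.
The most common triads (4) are shared with A minor.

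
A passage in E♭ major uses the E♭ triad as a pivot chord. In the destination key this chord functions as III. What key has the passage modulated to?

The numeral III denotes a major triad on scale degree 3. With E♭ on degree 3, the tonic of the new key is C.
Degree 3 carries a major triad in natural-minor keys, so the destination is C minor.
Check: the diatonic triads of C minor (natural minor) are Cm (i), Ddim (ii°), E♭ (III), Fm (iv), Gm (v), A♭ (VI), B♭ (VII) — E♭ is indeed III.

C minor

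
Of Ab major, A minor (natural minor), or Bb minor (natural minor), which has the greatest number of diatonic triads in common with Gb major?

Bb minor

Triads of Gb major: Gb major (I), Ab minor (ii), Bb minor (iii), Cb major (IV), Db major (V), Eb minor (vi), F diminished (vii°).
Ab major shares 2: Bbm, Db.
A minor (natural minor) shares 0: none.
Bb minor (natural minor) shares 4: Gb, Bbm, Db, Ebm.
The most common triads (4) are shared with Bb minor.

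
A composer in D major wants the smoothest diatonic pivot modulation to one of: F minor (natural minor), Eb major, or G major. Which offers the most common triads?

Triads of D major: D (I), Em (ii), F#m (iii), G (IV), A (V), Bm (vi), C#dim (vii°).
F minor (natural minor) shares 0: none.
Eb major shares 0: none.
G major shares 4: D, Em, G, Bm.
The most common triads (4) are shared with G major.

G major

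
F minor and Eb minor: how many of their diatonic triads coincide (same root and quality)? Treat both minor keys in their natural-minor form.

Diatonic triads of F minor (natural minor): F minor (i), G diminished (ii°), Ab major (III), Bb minor (iv), C minor (v), Db major (VI), Eb major (VII).
Diatonic triads of Eb minor (natural minor): Eb minor (i), F diminished (ii°), Gb major (III), Ab minor (iv), Bb minor (v), Cb major (VI), Db major (VII).
Matching root and quality in both lists: Bb minor, Db major.
That gives 2 common triads.

2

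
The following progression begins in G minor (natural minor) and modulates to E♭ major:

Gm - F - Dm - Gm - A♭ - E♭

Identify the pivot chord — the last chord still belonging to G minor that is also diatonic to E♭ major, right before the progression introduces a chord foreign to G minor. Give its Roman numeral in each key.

Chords diatonic to G minor: Gm, Adim, B♭, Cm, Dm, E♭, F.
Reading the progression, the first chord not in that set is A♭, so the modulation leaves G minor there.
The chord immediately before A♭ is Gm, which is diatonic to both keys: i in G minor and iii in E♭ major.

Gm — i in G minor, iii in E♭ major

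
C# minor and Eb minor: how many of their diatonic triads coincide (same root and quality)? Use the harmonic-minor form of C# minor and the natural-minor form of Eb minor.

Diatonic triads of C# minor (harmonic minor): C# minor (i), D# diminished (ii°), E augmented (III+), F# minor (iv), G# major (V), A major (VI), B# diminished (vii°).
Diatonic triads of Eb minor (natural minor): Eb minor (i), F diminished (ii°), Gb major (III), Ab minor (iv), Bb minor (v), Cb major (VI), Db major (VII).
No triad has the same root and quality in both keys.

0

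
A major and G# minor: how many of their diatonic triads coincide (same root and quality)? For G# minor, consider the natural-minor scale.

2

Diatonic triads of A major: A (I), Bm (ii), C#m (iii), D (IV), E (V), F#m (vi), G#dim (vii°).
Diatonic triads of G# minor (natural minor): G#m (i), A#dim (ii°), B (III), C#m (iv), D#m (v), E (VI), F# (VII).
Matching root and quality in both lists: C#m, E.
That gives 2 common triads.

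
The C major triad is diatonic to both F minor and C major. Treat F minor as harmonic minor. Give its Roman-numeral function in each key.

V in F minor; I in C major

The scale of F minor (harmonic minor) is F G Ab Bb C Db E; C is degree 5, and the triad built there (C-E-G) is major, so it is V.
The scale of C major is C D E F G A B; C is degree 1, and the triad built there (C-E-G) is major, so it is I.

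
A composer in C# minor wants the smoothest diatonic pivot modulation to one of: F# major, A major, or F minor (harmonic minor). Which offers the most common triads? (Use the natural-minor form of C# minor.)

Triads of C# minor (natural minor): C#m (i), D#dim (ii°), E (III), F#m (iv), G#m (v), A (VI), B (VII).
F# major shares 2: G#m, B.
A major shares 4: C#m, E, F#m, A.
F minor (harmonic minor) shares 0: none.
The most common triads (4) are shared with A major.

A major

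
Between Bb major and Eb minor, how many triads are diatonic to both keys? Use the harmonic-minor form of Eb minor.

1

Diatonic triads of Bb major: Bb (I), Cm (ii), Dm (iii), Eb (IV), F (V), Gm (vi), Adim (vii°).
Diatonic triads of Eb minor (harmonic minor): Ebm (i), Fdim (ii°), Gbaug (III+), Abm (iv), Bb (V), Cb (VI), Ddim (vii°).
Matching root and quality in both lists: Bb.
That gives 1 common triad.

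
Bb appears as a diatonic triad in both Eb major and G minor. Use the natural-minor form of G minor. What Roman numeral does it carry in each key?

The scale of Eb major is Eb F G Ab Bb C D; Bb is degree 5, and the triad built there (Bb-D-F) is major, so it is V.
The scale of G minor (natural minor) is G A Bb C D Eb F; Bb is degree 3, and the triad built there (Bb-D-F) is major, so it is III.

V in Eb major; III in G minor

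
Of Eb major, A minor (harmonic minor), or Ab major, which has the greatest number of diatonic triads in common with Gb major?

Ab major

Triads of Gb major: Gb major (I), Ab minor (ii), Bb minor (iii), Cb major (IV), Db major (V), Eb minor (vi), F diminished (vii°).
Eb major shares 0: none.
A minor (harmonic minor) shares 0: none.
Ab major shares 2: Bbm, Db.
The most common triads (2) are shared with Ab major.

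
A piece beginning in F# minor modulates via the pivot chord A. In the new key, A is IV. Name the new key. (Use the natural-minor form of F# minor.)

E major

The numeral IV denotes a major triad on scale degree 4. With A on degree 4, the tonic of the new key is E.
Degree 4 carries a major triad in major keys, so the destination is E major.
Check: the diatonic triads of E major are E (I), F#m (ii), G#m (iii), A (IV), B (V), C#m (vi), D#dim (vii°) — A is indeed IV.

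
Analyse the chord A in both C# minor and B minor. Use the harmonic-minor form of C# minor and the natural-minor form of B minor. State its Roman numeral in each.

VI in C# minor; VII in B minor

The scale of C# minor (harmonic minor) is C# D# E F# G# A B#; A is degree 6, and the triad built there (A-C#-E) is major, so it is VI.
The scale of B minor (natural minor) is B C# D E F# G A; A is degree 7, and the triad built there (A-C#-E) is major, so it is VII.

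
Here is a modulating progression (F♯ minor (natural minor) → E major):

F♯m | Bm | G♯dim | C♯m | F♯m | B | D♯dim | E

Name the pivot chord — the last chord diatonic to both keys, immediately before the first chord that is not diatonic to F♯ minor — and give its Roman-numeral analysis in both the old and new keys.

Chords diatonic to F♯ minor: F♯m, G♯dim, A, Bm, C♯m, D, E.
Reading the progression, the first chord not in that set is B, so the modulation leaves F♯ minor there.
The chord immediately before B is F♯m, which is diatonic to both keys: i in F♯ minor and ii in E major.

F♯m — i in F♯ minor, ii in E major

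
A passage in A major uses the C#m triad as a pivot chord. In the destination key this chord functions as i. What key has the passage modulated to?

C# minor

The numeral i denotes a minor triad on scale degree 1. With C# on degree 1, the tonic of the new key is C#.
Degree 1 carries a minor triad in minor keys, so the destination is C# minor.
Check: the diatonic triads of C# minor (natural minor) are C#m (i), D#dim (ii°), E (III), F#m (iv), G#m (v), A (VI), B (VII) — C#m is indeed i.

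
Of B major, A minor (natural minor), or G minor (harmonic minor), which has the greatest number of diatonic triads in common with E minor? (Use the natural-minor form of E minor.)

A minor

Triads of E minor (natural minor): Em (i), F#dim (ii°), G (III), Am (iv), Bm (v), C (VI), D (VII).
B major shares 0: none.
A minor (natural minor) shares 4: Em, G, Am, C.
G minor (harmonic minor) shares 2: F#dim, D.
The most common triads (4) are shared with A minor.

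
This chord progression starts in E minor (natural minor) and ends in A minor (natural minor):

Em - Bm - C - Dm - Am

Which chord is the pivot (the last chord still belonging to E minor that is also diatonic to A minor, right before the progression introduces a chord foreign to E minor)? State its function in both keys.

C — VI in E minor, III in A minor

Chords diatonic to E minor: Em, F#dim, G, Am, Bm, C, D.
Reading the progression, the first chord not in that set is Dm, so the modulation leaves E minor there.
The chord immediately before Dm is C, which is diatonic to both keys: VI in E minor and III in A minor.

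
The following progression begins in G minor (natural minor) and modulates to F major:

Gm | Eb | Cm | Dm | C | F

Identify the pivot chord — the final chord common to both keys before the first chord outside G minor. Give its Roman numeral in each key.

Chords diatonic to G minor: Gm, Adim, Bb, Cm, Dm, Eb, F.
Reading the progression, the first chord not in that set is C, so the modulation leaves G minor there.
The chord immediately before C is Dm, which is diatonic to both keys: v in G minor and vi in F major.

Dm — v in G minor, vi in F major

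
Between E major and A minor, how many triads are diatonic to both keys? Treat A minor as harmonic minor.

Diatonic triads of E major: E (I), F#m (ii), G#m (iii), A (IV), B (V), C#m (vi), D#dim (vii°).
Diatonic triads of A minor (harmonic minor): Am (i), Bdim (ii°), Caug (III+), Dm (iv), E (V), F (VI), G#dim (vii°).
Matching root and quality in both lists: E.
That gives 1 common triad.

1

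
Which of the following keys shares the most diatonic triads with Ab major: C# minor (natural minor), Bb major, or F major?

Bb major

Triads of Ab major: Ab (I), Bbm (ii), Cm (iii), Db (IV), Eb (V), Fm (vi), Gdim (vii°).
C# minor (natural minor) shares 0: none.
Bb major shares 2: Cm, Eb.
F major shares 0: none.
The most common triads (2) are shared with Bb major.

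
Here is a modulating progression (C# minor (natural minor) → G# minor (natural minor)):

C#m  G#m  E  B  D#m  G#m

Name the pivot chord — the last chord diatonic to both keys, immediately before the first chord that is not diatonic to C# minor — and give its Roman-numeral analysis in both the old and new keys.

Chords diatonic to C# minor: C#m, D#dim, E, F#m, G#m, A, B.
Reading the progression, the first chord not in that set is D#m, so the modulation leaves C# minor there.
The chord immediately before D#m is B, which is diatonic to both keys: VII in C# minor and III in G# minor.

B — VII in C# minor, III in G# minor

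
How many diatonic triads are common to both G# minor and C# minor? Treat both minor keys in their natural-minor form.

Diatonic triads of G# minor (natural minor): G# minor (i), A# diminished (ii°), B major (III), C# minor (iv), D# minor (v), E major (VI), F# major (VII).
Diatonic triads of C# minor (natural minor): C# minor (i), D# diminished (ii°), E major (III), F# minor (iv), G# minor (v), A major (VI), B major (VII).
Matching root and quality in both lists: G# minor, B major, C# minor, E major.
That gives 4 common triads.

4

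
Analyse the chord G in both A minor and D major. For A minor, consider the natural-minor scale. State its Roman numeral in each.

The scale of A minor (natural minor) is A B C D E F G; G is degree 7, and the triad built there (G-B-D) is major, so it is VII.
The scale of D major is D E F♯ G A B C♯; G is degree 4, and the triad built there (G-B-D) is major, so it is IV.

VII in A minor; IV in D major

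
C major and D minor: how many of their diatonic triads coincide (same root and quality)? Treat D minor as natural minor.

4

Diatonic triads of C major: C (I), Dm (ii), Em (iii), F (IV), G (V), Am (vi), Bdim (vii°).
Diatonic triads of D minor (natural minor): Dm (i), Edim (ii°), F (III), Gm (iv), Am (v), B♭ (VI), C (VII).
Matching root and quality in both lists: C, Dm, F, Am.
That gives 4 common triads.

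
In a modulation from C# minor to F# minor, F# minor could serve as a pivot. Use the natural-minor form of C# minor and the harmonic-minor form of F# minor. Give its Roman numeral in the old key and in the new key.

The scale of C# minor (natural minor) is C# D# E F# G# A B; F# is degree 4, and the triad built there (F#-A-C#) is minor, so it is iv.
The scale of F# minor (harmonic minor) is F# G# A B C# D E#; F# is degree 1, and the triad built there (F#-A-C#) is minor, so it is i.

iv in C# minor; i in F# minor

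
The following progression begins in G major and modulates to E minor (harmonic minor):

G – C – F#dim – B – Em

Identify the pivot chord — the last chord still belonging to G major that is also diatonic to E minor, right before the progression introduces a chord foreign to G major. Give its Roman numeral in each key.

F#dim — vii° in G major, ii° in E minor

Chords diatonic to G major: G, Am, Bm, C, D, Em, F#dim.
Reading the progression, the first chord not in that set is B, so the modulation leaves G major there.
The chord immediately before B is F#dim, which is diatonic to both keys: vii° in G major and ii° in E minor.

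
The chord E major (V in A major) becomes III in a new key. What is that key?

The numeral III denotes a major triad on scale degree 3. With E on degree 3, the tonic of the new key is C#.
Degree 3 carries a major triad in natural-minor keys, so the destination is C# minor.
Check: the diatonic triads of C# minor (natural minor) are C#m (i), D#dim (ii°), E (III), F#m (iv), G#m (v), A (VI), B (VII) — E major is indeed III.

C# minor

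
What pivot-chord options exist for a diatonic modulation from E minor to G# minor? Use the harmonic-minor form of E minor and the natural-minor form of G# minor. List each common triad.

B

Triads in E minor (harmonic minor): Em (i), F#dim (ii°), Gaug (III+), Am (iv), B (V), C (VI), D#dim (vii°).
Triads in G# minor (natural minor): G#m (i), A#dim (ii°), B (III), C#m (iv), D#m (v), E (VI), F# (VII).
Shared triads with their functions: B (V in E minor, III in G# minor).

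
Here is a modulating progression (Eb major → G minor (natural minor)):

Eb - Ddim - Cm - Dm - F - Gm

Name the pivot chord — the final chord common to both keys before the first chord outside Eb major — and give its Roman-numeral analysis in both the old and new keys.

Chords diatonic to Eb major: Eb, Fm, Gm, Ab, Bb, Cm, Ddim.
Reading the progression, the first chord not in that set is Dm, so the modulation leaves Eb major there.
The chord immediately before Dm is Cm, which is diatonic to both keys: vi in Eb major and iv in G minor.

Cm — vi in Eb major, iv in G minor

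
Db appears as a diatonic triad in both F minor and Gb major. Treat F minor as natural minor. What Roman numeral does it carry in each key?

The scale of F minor (natural minor) is F G Ab Bb C Db Eb; Db is degree 6, and the triad built there (Db-F-Ab) is major, so it is VI.
The scale of Gb major is Gb Ab Bb Cb Db Eb F; Db is degree 5, and the triad built there (Db-F-Ab) is major, so it is V.

VI in F minor; V in Gb major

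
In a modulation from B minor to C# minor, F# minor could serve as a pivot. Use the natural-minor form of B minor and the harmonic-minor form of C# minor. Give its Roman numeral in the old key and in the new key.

v in B minor; iv in C# minor

The scale of B minor (natural minor) is B C# D E F# G A; F# is degree 5, and the triad built there (F#-A-C#) is minor, so it is v.
The scale of C# minor (harmonic minor) is C# D# E F# G# A B#; F# is degree 4, and the triad built there (F#-A-C#) is minor, so it is iv.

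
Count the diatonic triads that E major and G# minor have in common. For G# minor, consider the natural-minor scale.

4

Diatonic triads of E major: E (I), F#m (ii), G#m (iii), A (IV), B (V), C#m (vi), D#dim (vii°).
Diatonic triads of G# minor (natural minor): G#m (i), A#dim (ii°), B (III), C#m (iv), D#m (v), E (VI), F# (VII).
Matching root and quality in both lists: E, G#m, B, C#m.
That gives 4 common triads.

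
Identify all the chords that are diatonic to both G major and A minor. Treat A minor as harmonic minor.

Am

Triads in G major: G (I), Am (ii), Bm (iii), C (IV), D (V), Em (vi), F#dim (vii°).
Triads in A minor (harmonic minor): Am (i), Bdim (ii°), Caug (III+), Dm (iv), E (V), F (VI), G#dim (vii°).
Shared triads with their functions: Am (ii in G major, i in A minor).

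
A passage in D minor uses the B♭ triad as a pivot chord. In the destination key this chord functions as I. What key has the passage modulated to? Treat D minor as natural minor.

The numeral I denotes a major triad on scale degree 1. With B♭ on degree 1, the tonic of the new key is B♭.
Degree 1 carries a major triad in major keys, so the destination is B♭ major.
Check: the diatonic triads of B♭ major are B♭ (I), Cm (ii), Dm (iii), E♭ (IV), F (V), Gm (vi), Adim (vii°) — B♭ is indeed I.

B♭ major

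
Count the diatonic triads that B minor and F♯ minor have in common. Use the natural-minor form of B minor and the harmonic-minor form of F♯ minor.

Diatonic triads of B minor (natural minor): Bm (i), C♯dim (ii°), D (III), Em (iv), F♯m (v), G (VI), A (VII).
Diatonic triads of F♯ minor (harmonic minor): F♯m (i), G♯dim (ii°), Aaug (III+), Bm (iv), C♯ (V), D (VI), E♯dim (vii°).
Matching root and quality in both lists: Bm, D, F♯m.
That gives 3 common triads.

3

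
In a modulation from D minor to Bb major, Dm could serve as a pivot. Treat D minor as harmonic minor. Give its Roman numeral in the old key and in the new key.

The scale of D minor (harmonic minor) is D E F G A Bb C#; D is degree 1, and the triad built there (D-F-A) is minor, so it is i.
The scale of Bb major is Bb C D Eb F G A; D is degree 3, and the triad built there (D-F-A) is minor, so it is iii.

i in D minor; iii in Bb major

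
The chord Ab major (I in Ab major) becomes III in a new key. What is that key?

F minor

The numeral III denotes a major triad on scale degree 3. With Ab on degree 3, the tonic of the new key is F.
Degree 3 carries a major triad in natural-minor keys, so the destination is F minor.
Check: the diatonic triads of F minor (natural minor) are Fm (i), Gdim (ii°), Ab (III), Bbm (iv), Cm (v), Db (VI), Eb (VII) — Ab major is indeed III.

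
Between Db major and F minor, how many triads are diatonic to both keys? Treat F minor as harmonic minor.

3

Diatonic triads of Db major: Db (I), Ebm (ii), Fm (iii), Gb (IV), Ab (V), Bbm (vi), Cdim (vii°).
Diatonic triads of F minor (harmonic minor): Fm (i), Gdim (ii°), Abaug (III+), Bbm (iv), C (V), Db (VI), Edim (vii°).
Matching root and quality in both lists: Db, Fm, Bbm.
That gives 3 common triads.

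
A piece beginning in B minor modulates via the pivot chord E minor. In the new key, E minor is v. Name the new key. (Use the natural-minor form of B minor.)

The numeral v denotes a minor triad on scale degree 5. With E on degree 5, the tonic of the new key is A.
Degree 5 carries a minor triad in natural-minor keys, so the destination is A minor.
Check: the diatonic triads of A minor (natural minor) are Am (i), Bdim (ii°), C (III), Dm (iv), Em (v), F (VI), G (VII) — E minor is indeed v.

A minor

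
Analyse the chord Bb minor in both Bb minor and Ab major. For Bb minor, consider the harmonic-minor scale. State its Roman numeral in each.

The scale of Bb minor (harmonic minor) is Bb C Db Eb F Gb A; Bb is degree 1, and the triad built there (Bb-Db-F) is minor, so it is i.
The scale of Ab major is Ab Bb C Db Eb F G; Bb is degree 2, and the triad built there (Bb-Db-F) is minor, so it is ii.

i in Bb minor; ii in Ab major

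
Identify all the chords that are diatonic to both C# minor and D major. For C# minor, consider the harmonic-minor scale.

Triads in C# minor (harmonic minor): C#m (i), D#dim (ii°), Eaug (III+), F#m (iv), G# (V), A (VI), B#dim (vii°).
Triads in D major: D (I), Em (ii), F#m (iii), G (IV), A (V), Bm (vi), C#dim (vii°).
Shared triads with their functions: F#m (iv in C# minor, iii in D major); A (VI in C# minor, V in D major).

F#m, A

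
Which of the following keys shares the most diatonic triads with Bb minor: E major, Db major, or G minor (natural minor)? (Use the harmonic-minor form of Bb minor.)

Db major

Triads of Bb minor (harmonic minor): Bb minor (i), C diminished (ii°), Db augmented (III+), Eb minor (iv), F major (V), Gb major (VI), A diminished (vii°).
E major shares 0: none.
Db major shares 4: Bbm, Cdim, Ebm, Gb.
G minor (natural minor) shares 2: F, Adim.
The most common triads (4) are shared with Db major.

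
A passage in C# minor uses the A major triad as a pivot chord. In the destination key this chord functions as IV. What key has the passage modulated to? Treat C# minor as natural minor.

E major

The numeral IV denotes a major triad on scale degree 4. With A on degree 4, the tonic of the new key is E.
Degree 4 carries a major triad in major keys, so the destination is E major.
Check: the diatonic triads of E major are E (I), F#m (ii), G#m (iii), A (IV), B (V), C#m (vi), D#dim (vii°) — A major is indeed IV.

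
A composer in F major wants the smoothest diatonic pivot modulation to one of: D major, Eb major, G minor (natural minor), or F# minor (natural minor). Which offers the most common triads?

G minor

Triads of F major: F (I), Gm (ii), Am (iii), Bb (IV), C (V), Dm (vi), Edim (vii°).
D major shares 0: none.
Eb major shares 2: Gm, Bb.
G minor (natural minor) shares 4: F, Gm, Bb, Dm.
F# minor (natural minor) shares 0: none.
The most common triads (4) are shared with G minor.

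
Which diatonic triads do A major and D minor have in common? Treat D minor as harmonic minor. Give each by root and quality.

A

Triads in A major: A major (I), B minor (ii), C# minor (iii), D major (IV), E major (V), F# minor (vi), G# diminished (vii°).
Triads in D minor (harmonic minor): D minor (i), E diminished (ii°), F augmented (III+), G minor (iv), A major (V), Bb major (VI), C# diminished (vii°).
Shared triads with their functions: A major (I in A major, V in D minor).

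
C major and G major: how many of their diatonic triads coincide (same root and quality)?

Diatonic triads of C major: C (I), Dm (ii), Em (iii), F (IV), G (V), Am (vi), Bdim (vii°).
Diatonic triads of G major: G (I), Am (ii), Bm (iii), C (IV), D (V), Em (vi), F#dim (vii°).
Matching root and quality in both lists: C, Em, G, Am.
That gives 4 common triads.

4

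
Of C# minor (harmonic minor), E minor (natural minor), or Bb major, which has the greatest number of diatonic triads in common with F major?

Bb major

Triads of F major: F major (I), G minor (ii), A minor (iii), Bb major (IV), C major (V), D minor (vi), E diminished (vii°).
C# minor (harmonic minor) shares 0: none.
E minor (natural minor) shares 2: Am, C.
Bb major shares 4: F, Gm, Bb, Dm.
The most common triads (4) are shared with Bb major.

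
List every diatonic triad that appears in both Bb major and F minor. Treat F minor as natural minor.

Triads in Bb major: Bb (I), Cm (ii), Dm (iii), Eb (IV), F (V), Gm (vi), Adim (vii°).
Triads in F minor (natural minor): Fm (i), Gdim (ii°), Ab (III), Bbm (iv), Cm (v), Db (VI), Eb (VII).
Shared triads with their functions: Cm (ii in Bb major, v in F minor); Eb (IV in Bb major, VII in F minor).

Cm, Eb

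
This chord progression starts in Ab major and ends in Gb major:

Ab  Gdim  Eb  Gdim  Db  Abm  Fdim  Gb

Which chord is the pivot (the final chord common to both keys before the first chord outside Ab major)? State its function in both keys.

Chords diatonic to Ab major: Ab, Bbm, Cm, Db, Eb, Fm, Gdim.
Reading the progression, the first chord not in that set is Abm, so the modulation leaves Ab major there.
The chord immediately before Abm is Db, which is diatonic to both keys: IV in Ab major and V in Gb major.

Db — IV in Ab major, V in Gb major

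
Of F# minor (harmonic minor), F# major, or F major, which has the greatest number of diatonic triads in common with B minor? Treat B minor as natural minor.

F# minor

Triads of B minor (natural minor): Bm (i), C#dim (ii°), D (III), Em (iv), F#m (v), G (VI), A (VII).
F# minor (harmonic minor) shares 3: Bm, D, F#m.
F# major shares 0: none.
F major shares 0: none.
The most common triads (3) are shared with F# minor.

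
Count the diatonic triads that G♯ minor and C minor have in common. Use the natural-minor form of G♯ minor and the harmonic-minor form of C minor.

0

Diatonic triads of G♯ minor (natural minor): G♯m (i), A♯dim (ii°), B (III), C♯m (iv), D♯m (v), E (VI), F♯ (VII).
Diatonic triads of C minor (harmonic minor): Cm (i), Ddim (ii°), E♭aug (III+), Fm (iv), G (V), A♭ (VI), Bdim (vii°).
No triad has the same root and quality in both keys.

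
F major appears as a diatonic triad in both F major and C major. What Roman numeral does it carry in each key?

I in F major; IV in C major

The scale of F major is F G A Bb C D E; F is degree 1, and the triad built there (F-A-C) is major, so it is I.
The scale of C major is C D E F G A B; F is degree 4, and the triad built there (F-A-C) is major, so it is IV.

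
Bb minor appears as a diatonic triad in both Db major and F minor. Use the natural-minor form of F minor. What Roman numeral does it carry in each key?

vi in Db major; iv in F minor

The scale of Db major is Db Eb F Gb Ab Bb C; Bb is degree 6, and the triad built there (Bb-Db-F) is minor, so it is vi.
The scale of F minor (natural minor) is F G Ab Bb C Db Eb; Bb is degree 4, and the triad built there (Bb-Db-F) is minor, so it is iv.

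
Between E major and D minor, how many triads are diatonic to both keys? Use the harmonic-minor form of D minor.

1

Diatonic triads of E major: E major (I), F# minor (ii), G# minor (iii), A major (IV), B major (V), C# minor (vi), D# diminished (vii°).
Diatonic triads of D minor (harmonic minor): D minor (i), E diminished (ii°), F augmented (III+), G minor (iv), A major (V), Bb major (VI), C# diminished (vii°).
Matching root and quality in both lists: A major.
That gives 1 common triad.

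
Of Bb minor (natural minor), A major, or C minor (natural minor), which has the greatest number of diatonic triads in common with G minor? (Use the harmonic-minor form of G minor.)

C minor

Triads of G minor (harmonic minor): Gm (i), Adim (ii°), Bbaug (III+), Cm (iv), D (V), Eb (VI), F#dim (vii°).
Bb minor (natural minor) shares 0: none.
A major shares 1: D.
C minor (natural minor) shares 3: Gm, Cm, Eb.
The most common triads (3) are shared with C minor.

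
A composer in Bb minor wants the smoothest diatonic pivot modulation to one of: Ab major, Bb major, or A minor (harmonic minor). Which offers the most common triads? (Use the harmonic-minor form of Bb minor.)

Triads of Bb minor (harmonic minor): Bbm (i), Cdim (ii°), Dbaug (III+), Ebm (iv), F (V), Gb (VI), Adim (vii°).
Ab major shares 1: Bbm.
Bb major shares 2: F, Adim.
A minor (harmonic minor) shares 1: F.
The most common triads (2) are shared with Bb major.

Bb major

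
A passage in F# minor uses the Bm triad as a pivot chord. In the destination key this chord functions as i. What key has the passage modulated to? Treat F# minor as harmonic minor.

The numeral i denotes a minor triad on scale degree 1. With B on degree 1, the tonic of the new key is B.
Degree 1 carries a minor triad in minor keys, so the destination is B minor.
Check: the diatonic triads of B minor (natural minor) are Bm (i), C#dim (ii°), D (III), Em (iv), F#m (v), G (VI), A (VII) — Bm is indeed i.

B minor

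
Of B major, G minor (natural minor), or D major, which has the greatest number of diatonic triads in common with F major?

G minor

Triads of F major: F major (I), G minor (ii), A minor (iii), B♭ major (IV), C major (V), D minor (vi), E diminished (vii°).
B major shares 0: none.
G minor (natural minor) shares 4: F, Gm, B♭, Dm.
D major shares 0: none.
The most common triads (4) are shared with G minor.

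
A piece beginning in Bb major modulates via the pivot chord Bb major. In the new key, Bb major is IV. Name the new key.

F major

The numeral IV denotes a major triad on scale degree 4. With Bb on degree 4, the tonic of the new key is F.
Degree 4 carries a major triad in major keys, so the destination is F major.
Check: the diatonic triads of F major are F (I), Gm (ii), Am (iii), Bb (IV), C (V), Dm (vi), Edim (vii°) — Bb major is indeed IV.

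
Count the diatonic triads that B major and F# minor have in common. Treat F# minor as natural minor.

2

Diatonic triads of B major: B (I), C#m (ii), D#m (iii), E (IV), F# (V), G#m (vi), A#dim (vii°).
Diatonic triads of F# minor (natural minor): F#m (i), G#dim (ii°), A (III), Bm (iv), C#m (v), D (VI), E (VII).
Matching root and quality in both lists: C#m, E.
That gives 2 common triads.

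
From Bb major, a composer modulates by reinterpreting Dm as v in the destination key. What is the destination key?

G minor

The numeral v denotes a minor triad on scale degree 5. With D on degree 5, the tonic of the new key is G.
Degree 5 carries a minor triad in natural-minor keys, so the destination is G minor.
Check: the diatonic triads of G minor (natural minor) are Gm (i), Adim (ii°), Bb (III), Cm (iv), Dm (v), Eb (VI), F (VII) — Dm is indeed v.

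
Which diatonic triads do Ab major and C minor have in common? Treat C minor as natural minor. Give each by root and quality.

Ab, Cm, Eb, Fm

Triads in Ab major: Ab (I), Bbm (ii), Cm (iii), Db (IV), Eb (V), Fm (vi), Gdim (vii°).
Triads in C minor (natural minor): Cm (i), Ddim (ii°), Eb (III), Fm (iv), Gm (v), Ab (VI), Bb (VII).
Shared triads with their functions: Ab (I in Ab major, VI in C minor); Cm (iii in Ab major, i in C minor); Eb (V in Ab major, III in C minor); Fm (vi in Ab major, iv in C minor).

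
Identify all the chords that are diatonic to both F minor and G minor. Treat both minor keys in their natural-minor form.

Cm, Eb

Triads in F minor (natural minor): Fm (i), Gdim (ii°), Ab (III), Bbm (iv), Cm (v), Db (VI), Eb (VII).
Triads in G minor (natural minor): Gm (i), Adim (ii°), Bb (III), Cm (iv), Dm (v), Eb (VI), F (VII).
Shared triads with their functions: Cm (v in F minor, iv in G minor); Eb (VII in F minor, VI in G minor).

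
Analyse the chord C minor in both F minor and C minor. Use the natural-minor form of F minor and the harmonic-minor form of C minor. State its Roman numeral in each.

v in F minor; i in C minor

The scale of F minor (natural minor) is F G Ab Bb C Db Eb; C is degree 5, and the triad built there (C-Eb-G) is minor, so it is v.
The scale of C minor (harmonic minor) is C D Eb F G Ab B; C is degree 1, and the triad built there (C-Eb-G) is minor, so it is i.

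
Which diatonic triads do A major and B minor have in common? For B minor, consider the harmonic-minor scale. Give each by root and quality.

Triads in A major: A (I), Bm (ii), C#m (iii), D (IV), E (V), F#m (vi), G#dim (vii°).
Triads in B minor (harmonic minor): Bm (i), C#dim (ii°), Daug (III+), Em (iv), F# (V), G (VI), A#dim (vii°).
Shared triads with their functions: Bm (ii in A major, i in B minor).

Bm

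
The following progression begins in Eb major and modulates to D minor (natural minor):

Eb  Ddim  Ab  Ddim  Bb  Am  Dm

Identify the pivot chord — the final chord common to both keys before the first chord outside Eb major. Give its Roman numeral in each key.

Chords diatonic to Eb major: Eb, Fm, Gm, Ab, Bb, Cm, Ddim.
Reading the progression, the first chord not in that set is Am, so the modulation leaves Eb major there.
The chord immediately before Am is Bb, which is diatonic to both keys: V in Eb major and VI in D minor.

Bb — V in Eb major, VI in D minor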